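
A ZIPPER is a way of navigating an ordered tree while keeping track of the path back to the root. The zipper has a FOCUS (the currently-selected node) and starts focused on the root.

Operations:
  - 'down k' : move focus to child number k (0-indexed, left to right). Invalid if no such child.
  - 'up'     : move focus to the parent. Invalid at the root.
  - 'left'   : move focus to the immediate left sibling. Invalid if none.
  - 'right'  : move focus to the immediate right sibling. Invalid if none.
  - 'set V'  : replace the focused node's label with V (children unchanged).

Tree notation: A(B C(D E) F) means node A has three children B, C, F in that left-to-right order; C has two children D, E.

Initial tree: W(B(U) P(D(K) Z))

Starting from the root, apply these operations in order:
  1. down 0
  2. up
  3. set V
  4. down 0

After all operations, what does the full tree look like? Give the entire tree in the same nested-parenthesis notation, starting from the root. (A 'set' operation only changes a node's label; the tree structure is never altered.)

Answer: V(B(U) P(D(K) Z))

Derivation:
Step 1 (down 0): focus=B path=0 depth=1 children=['U'] left=[] right=['P'] parent=W
Step 2 (up): focus=W path=root depth=0 children=['B', 'P'] (at root)
Step 3 (set V): focus=V path=root depth=0 children=['B', 'P'] (at root)
Step 4 (down 0): focus=B path=0 depth=1 children=['U'] left=[] right=['P'] parent=V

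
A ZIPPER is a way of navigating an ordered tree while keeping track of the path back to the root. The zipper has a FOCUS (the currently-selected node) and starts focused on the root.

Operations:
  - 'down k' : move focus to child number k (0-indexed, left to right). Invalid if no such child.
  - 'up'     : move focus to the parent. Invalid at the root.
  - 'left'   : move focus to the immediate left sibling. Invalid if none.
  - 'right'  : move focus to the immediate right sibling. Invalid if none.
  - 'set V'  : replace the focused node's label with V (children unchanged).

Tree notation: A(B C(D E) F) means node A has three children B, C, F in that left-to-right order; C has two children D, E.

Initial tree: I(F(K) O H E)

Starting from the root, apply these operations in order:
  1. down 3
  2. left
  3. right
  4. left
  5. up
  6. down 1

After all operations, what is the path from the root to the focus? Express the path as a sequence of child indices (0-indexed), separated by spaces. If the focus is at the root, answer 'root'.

Answer: 1

Derivation:
Step 1 (down 3): focus=E path=3 depth=1 children=[] left=['F', 'O', 'H'] right=[] parent=I
Step 2 (left): focus=H path=2 depth=1 children=[] left=['F', 'O'] right=['E'] parent=I
Step 3 (right): focus=E path=3 depth=1 children=[] left=['F', 'O', 'H'] right=[] parent=I
Step 4 (left): focus=H path=2 depth=1 children=[] left=['F', 'O'] right=['E'] parent=I
Step 5 (up): focus=I path=root depth=0 children=['F', 'O', 'H', 'E'] (at root)
Step 6 (down 1): focus=O path=1 depth=1 children=[] left=['F'] right=['H', 'E'] parent=I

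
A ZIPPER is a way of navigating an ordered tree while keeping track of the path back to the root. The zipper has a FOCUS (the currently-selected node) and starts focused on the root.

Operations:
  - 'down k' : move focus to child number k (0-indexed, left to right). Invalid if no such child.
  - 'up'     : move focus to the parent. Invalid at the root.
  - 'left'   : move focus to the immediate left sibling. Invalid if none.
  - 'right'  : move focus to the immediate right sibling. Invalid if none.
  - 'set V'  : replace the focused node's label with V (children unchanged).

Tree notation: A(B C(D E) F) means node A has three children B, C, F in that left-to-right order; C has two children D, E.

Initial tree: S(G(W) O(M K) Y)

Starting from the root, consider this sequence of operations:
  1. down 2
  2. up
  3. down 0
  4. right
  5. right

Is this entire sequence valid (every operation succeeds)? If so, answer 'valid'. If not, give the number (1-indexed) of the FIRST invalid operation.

Step 1 (down 2): focus=Y path=2 depth=1 children=[] left=['G', 'O'] right=[] parent=S
Step 2 (up): focus=S path=root depth=0 children=['G', 'O', 'Y'] (at root)
Step 3 (down 0): focus=G path=0 depth=1 children=['W'] left=[] right=['O', 'Y'] parent=S
Step 4 (right): focus=O path=1 depth=1 children=['M', 'K'] left=['G'] right=['Y'] parent=S
Step 5 (right): focus=Y path=2 depth=1 children=[] left=['G', 'O'] right=[] parent=S

Answer: valid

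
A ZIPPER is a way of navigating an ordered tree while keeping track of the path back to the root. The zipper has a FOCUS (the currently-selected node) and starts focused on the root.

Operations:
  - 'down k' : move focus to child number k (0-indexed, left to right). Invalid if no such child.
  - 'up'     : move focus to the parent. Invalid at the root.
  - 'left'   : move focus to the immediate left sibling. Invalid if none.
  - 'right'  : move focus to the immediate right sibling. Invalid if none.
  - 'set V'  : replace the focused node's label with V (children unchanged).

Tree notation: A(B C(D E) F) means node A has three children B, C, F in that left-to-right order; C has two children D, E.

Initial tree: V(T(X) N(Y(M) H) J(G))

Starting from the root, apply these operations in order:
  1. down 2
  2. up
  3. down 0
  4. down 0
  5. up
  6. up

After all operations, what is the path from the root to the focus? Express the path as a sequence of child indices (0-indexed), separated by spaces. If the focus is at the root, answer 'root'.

Step 1 (down 2): focus=J path=2 depth=1 children=['G'] left=['T', 'N'] right=[] parent=V
Step 2 (up): focus=V path=root depth=0 children=['T', 'N', 'J'] (at root)
Step 3 (down 0): focus=T path=0 depth=1 children=['X'] left=[] right=['N', 'J'] parent=V
Step 4 (down 0): focus=X path=0/0 depth=2 children=[] left=[] right=[] parent=T
Step 5 (up): focus=T path=0 depth=1 children=['X'] left=[] right=['N', 'J'] parent=V
Step 6 (up): focus=V path=root depth=0 children=['T', 'N', 'J'] (at root)

Answer: root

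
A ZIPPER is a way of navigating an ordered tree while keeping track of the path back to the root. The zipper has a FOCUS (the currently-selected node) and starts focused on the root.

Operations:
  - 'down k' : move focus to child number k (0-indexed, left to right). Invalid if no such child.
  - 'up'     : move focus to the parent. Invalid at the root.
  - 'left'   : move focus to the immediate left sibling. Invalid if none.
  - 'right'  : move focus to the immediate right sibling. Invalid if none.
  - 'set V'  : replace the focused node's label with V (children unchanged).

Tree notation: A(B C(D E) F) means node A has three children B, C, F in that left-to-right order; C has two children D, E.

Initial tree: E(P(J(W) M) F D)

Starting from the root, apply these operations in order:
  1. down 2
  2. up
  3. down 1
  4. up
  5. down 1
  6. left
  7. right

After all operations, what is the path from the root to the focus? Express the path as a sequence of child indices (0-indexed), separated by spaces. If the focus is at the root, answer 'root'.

Answer: 1

Derivation:
Step 1 (down 2): focus=D path=2 depth=1 children=[] left=['P', 'F'] right=[] parent=E
Step 2 (up): focus=E path=root depth=0 children=['P', 'F', 'D'] (at root)
Step 3 (down 1): focus=F path=1 depth=1 children=[] left=['P'] right=['D'] parent=E
Step 4 (up): focus=E path=root depth=0 children=['P', 'F', 'D'] (at root)
Step 5 (down 1): focus=F path=1 depth=1 children=[] left=['P'] right=['D'] parent=E
Step 6 (left): focus=P path=0 depth=1 children=['J', 'M'] left=[] right=['F', 'D'] parent=E
Step 7 (right): focus=F path=1 depth=1 children=[] left=['P'] right=['D'] parent=E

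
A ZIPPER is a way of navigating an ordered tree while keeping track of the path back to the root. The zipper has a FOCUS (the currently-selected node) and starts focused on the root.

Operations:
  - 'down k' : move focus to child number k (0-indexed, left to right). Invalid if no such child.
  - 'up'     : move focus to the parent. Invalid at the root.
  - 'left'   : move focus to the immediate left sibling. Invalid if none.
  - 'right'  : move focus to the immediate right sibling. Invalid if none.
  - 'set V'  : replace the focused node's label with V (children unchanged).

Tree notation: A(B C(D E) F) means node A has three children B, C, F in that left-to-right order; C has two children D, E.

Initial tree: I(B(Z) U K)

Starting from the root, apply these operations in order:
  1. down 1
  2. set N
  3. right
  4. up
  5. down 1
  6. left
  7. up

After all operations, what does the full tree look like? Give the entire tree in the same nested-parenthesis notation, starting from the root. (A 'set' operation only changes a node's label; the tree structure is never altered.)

Step 1 (down 1): focus=U path=1 depth=1 children=[] left=['B'] right=['K'] parent=I
Step 2 (set N): focus=N path=1 depth=1 children=[] left=['B'] right=['K'] parent=I
Step 3 (right): focus=K path=2 depth=1 children=[] left=['B', 'N'] right=[] parent=I
Step 4 (up): focus=I path=root depth=0 children=['B', 'N', 'K'] (at root)
Step 5 (down 1): focus=N path=1 depth=1 children=[] left=['B'] right=['K'] parent=I
Step 6 (left): focus=B path=0 depth=1 children=['Z'] left=[] right=['N', 'K'] parent=I
Step 7 (up): focus=I path=root depth=0 children=['B', 'N', 'K'] (at root)

Answer: I(B(Z) N K)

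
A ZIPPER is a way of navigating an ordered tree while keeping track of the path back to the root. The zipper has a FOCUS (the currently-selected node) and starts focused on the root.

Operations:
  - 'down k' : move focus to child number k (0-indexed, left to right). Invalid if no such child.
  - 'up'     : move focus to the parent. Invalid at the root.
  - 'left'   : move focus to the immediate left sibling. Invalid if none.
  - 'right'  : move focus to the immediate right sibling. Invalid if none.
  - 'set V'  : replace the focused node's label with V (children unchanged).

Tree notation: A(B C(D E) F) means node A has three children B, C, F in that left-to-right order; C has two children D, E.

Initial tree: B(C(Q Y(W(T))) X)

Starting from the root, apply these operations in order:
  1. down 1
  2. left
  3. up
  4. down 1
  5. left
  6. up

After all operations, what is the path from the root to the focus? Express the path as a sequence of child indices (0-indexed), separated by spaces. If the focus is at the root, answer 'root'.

Answer: root

Derivation:
Step 1 (down 1): focus=X path=1 depth=1 children=[] left=['C'] right=[] parent=B
Step 2 (left): focus=C path=0 depth=1 children=['Q', 'Y'] left=[] right=['X'] parent=B
Step 3 (up): focus=B path=root depth=0 children=['C', 'X'] (at root)
Step 4 (down 1): focus=X path=1 depth=1 children=[] left=['C'] right=[] parent=B
Step 5 (left): focus=C path=0 depth=1 children=['Q', 'Y'] left=[] right=['X'] parent=B
Step 6 (up): focus=B path=root depth=0 children=['C', 'X'] (at root)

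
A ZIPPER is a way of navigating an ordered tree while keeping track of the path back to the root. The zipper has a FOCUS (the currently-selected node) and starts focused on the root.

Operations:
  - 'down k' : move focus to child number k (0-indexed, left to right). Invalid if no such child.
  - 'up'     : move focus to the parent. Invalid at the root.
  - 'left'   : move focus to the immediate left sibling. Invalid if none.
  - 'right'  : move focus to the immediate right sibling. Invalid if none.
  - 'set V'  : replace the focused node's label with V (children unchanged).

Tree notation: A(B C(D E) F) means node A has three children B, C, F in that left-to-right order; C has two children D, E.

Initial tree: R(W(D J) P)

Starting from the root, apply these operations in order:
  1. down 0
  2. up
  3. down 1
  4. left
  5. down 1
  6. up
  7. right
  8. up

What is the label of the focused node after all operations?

Answer: R

Derivation:
Step 1 (down 0): focus=W path=0 depth=1 children=['D', 'J'] left=[] right=['P'] parent=R
Step 2 (up): focus=R path=root depth=0 children=['W', 'P'] (at root)
Step 3 (down 1): focus=P path=1 depth=1 children=[] left=['W'] right=[] parent=R
Step 4 (left): focus=W path=0 depth=1 children=['D', 'J'] left=[] right=['P'] parent=R
Step 5 (down 1): focus=J path=0/1 depth=2 children=[] left=['D'] right=[] parent=W
Step 6 (up): focus=W path=0 depth=1 children=['D', 'J'] left=[] right=['P'] parent=R
Step 7 (right): focus=P path=1 depth=1 children=[] left=['W'] right=[] parent=R
Step 8 (up): focus=R path=root depth=0 children=['W', 'P'] (at root)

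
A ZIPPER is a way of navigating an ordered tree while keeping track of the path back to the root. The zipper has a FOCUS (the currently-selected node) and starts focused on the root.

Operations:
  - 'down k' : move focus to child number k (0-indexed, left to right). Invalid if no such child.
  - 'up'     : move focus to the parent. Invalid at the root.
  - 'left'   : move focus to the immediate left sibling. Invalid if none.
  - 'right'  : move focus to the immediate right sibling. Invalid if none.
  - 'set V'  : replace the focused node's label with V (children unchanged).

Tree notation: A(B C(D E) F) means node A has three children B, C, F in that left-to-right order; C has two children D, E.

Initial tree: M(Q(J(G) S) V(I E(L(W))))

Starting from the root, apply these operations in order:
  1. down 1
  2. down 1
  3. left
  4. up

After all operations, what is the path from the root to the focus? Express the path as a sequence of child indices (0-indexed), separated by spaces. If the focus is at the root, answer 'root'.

Step 1 (down 1): focus=V path=1 depth=1 children=['I', 'E'] left=['Q'] right=[] parent=M
Step 2 (down 1): focus=E path=1/1 depth=2 children=['L'] left=['I'] right=[] parent=V
Step 3 (left): focus=I path=1/0 depth=2 children=[] left=[] right=['E'] parent=V
Step 4 (up): focus=V path=1 depth=1 children=['I', 'E'] left=['Q'] right=[] parent=M

Answer: 1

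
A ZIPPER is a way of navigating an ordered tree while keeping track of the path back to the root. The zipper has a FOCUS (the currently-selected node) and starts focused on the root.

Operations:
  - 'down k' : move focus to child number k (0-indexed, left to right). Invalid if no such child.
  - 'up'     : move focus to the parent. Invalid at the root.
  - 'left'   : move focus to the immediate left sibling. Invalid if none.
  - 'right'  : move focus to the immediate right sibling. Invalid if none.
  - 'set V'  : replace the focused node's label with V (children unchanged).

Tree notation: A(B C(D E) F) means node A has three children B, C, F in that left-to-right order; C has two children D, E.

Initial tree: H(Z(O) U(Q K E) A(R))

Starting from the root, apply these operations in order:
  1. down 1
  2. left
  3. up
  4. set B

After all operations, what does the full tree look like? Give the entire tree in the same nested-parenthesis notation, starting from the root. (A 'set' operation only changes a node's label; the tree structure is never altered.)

Answer: B(Z(O) U(Q K E) A(R))

Derivation:
Step 1 (down 1): focus=U path=1 depth=1 children=['Q', 'K', 'E'] left=['Z'] right=['A'] parent=H
Step 2 (left): focus=Z path=0 depth=1 children=['O'] left=[] right=['U', 'A'] parent=H
Step 3 (up): focus=H path=root depth=0 children=['Z', 'U', 'A'] (at root)
Step 4 (set B): focus=B path=root depth=0 children=['Z', 'U', 'A'] (at root)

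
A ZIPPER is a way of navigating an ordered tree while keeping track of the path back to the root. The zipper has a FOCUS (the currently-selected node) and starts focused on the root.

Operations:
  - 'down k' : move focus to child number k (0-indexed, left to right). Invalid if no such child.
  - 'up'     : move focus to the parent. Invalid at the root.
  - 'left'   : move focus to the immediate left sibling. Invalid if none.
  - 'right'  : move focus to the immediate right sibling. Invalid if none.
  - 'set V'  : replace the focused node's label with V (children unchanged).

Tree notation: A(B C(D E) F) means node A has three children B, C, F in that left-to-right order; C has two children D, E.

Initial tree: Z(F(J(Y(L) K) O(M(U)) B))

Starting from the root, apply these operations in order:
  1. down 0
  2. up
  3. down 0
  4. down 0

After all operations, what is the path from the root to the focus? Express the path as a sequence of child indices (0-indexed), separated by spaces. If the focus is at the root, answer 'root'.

Answer: 0 0

Derivation:
Step 1 (down 0): focus=F path=0 depth=1 children=['J', 'O', 'B'] left=[] right=[] parent=Z
Step 2 (up): focus=Z path=root depth=0 children=['F'] (at root)
Step 3 (down 0): focus=F path=0 depth=1 children=['J', 'O', 'B'] left=[] right=[] parent=Z
Step 4 (down 0): focus=J path=0/0 depth=2 children=['Y', 'K'] left=[] right=['O', 'B'] parent=F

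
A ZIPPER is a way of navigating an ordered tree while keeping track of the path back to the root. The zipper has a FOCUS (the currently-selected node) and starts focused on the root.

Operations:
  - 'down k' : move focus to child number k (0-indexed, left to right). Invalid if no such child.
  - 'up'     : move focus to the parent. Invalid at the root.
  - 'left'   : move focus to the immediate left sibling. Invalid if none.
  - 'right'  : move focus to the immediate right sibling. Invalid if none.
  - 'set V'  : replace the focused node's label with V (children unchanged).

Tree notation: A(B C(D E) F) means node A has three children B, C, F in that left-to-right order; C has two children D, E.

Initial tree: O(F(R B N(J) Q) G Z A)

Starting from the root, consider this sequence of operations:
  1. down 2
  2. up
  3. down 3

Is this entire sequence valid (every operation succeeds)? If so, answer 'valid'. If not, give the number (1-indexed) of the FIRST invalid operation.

Step 1 (down 2): focus=Z path=2 depth=1 children=[] left=['F', 'G'] right=['A'] parent=O
Step 2 (up): focus=O path=root depth=0 children=['F', 'G', 'Z', 'A'] (at root)
Step 3 (down 3): focus=A path=3 depth=1 children=[] left=['F', 'G', 'Z'] right=[] parent=O

Answer: valid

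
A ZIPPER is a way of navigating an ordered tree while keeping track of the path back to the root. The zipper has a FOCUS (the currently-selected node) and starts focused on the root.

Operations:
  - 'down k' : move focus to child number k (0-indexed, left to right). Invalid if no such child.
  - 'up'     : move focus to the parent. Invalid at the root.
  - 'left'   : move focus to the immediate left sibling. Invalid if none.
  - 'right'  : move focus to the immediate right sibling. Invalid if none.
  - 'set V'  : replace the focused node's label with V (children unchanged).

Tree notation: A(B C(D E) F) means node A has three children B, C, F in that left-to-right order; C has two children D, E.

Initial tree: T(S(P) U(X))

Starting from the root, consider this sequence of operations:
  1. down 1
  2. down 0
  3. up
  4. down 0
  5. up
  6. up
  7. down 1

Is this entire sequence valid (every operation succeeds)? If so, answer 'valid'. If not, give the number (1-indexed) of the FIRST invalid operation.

Step 1 (down 1): focus=U path=1 depth=1 children=['X'] left=['S'] right=[] parent=T
Step 2 (down 0): focus=X path=1/0 depth=2 children=[] left=[] right=[] parent=U
Step 3 (up): focus=U path=1 depth=1 children=['X'] left=['S'] right=[] parent=T
Step 4 (down 0): focus=X path=1/0 depth=2 children=[] left=[] right=[] parent=U
Step 5 (up): focus=U path=1 depth=1 children=['X'] left=['S'] right=[] parent=T
Step 6 (up): focus=T path=root depth=0 children=['S', 'U'] (at root)
Step 7 (down 1): focus=U path=1 depth=1 children=['X'] left=['S'] right=[] parent=T

Answer: valid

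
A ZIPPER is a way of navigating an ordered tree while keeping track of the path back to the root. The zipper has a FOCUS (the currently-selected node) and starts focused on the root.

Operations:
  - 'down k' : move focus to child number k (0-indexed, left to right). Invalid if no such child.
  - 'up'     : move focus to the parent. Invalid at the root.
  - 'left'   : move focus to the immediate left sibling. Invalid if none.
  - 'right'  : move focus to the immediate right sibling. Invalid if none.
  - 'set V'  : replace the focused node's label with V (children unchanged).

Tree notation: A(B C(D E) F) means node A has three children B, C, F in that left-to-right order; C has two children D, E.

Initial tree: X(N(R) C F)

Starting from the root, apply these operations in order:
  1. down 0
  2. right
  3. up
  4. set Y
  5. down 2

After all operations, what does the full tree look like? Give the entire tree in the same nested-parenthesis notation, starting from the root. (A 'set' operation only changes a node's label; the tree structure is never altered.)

Answer: Y(N(R) C F)

Derivation:
Step 1 (down 0): focus=N path=0 depth=1 children=['R'] left=[] right=['C', 'F'] parent=X
Step 2 (right): focus=C path=1 depth=1 children=[] left=['N'] right=['F'] parent=X
Step 3 (up): focus=X path=root depth=0 children=['N', 'C', 'F'] (at root)
Step 4 (set Y): focus=Y path=root depth=0 children=['N', 'C', 'F'] (at root)
Step 5 (down 2): focus=F path=2 depth=1 children=[] left=['N', 'C'] right=[] parent=Y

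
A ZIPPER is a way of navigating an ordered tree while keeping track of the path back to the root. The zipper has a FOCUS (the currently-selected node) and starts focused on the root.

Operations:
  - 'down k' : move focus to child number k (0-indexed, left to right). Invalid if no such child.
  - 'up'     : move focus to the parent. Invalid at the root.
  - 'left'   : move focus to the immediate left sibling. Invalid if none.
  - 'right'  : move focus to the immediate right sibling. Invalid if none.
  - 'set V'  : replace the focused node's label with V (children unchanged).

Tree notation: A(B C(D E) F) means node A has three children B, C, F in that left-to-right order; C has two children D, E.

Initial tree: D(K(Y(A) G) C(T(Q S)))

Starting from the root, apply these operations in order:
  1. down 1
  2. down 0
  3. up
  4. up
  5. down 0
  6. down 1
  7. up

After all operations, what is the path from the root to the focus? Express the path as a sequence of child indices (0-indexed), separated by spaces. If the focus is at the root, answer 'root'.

Answer: 0

Derivation:
Step 1 (down 1): focus=C path=1 depth=1 children=['T'] left=['K'] right=[] parent=D
Step 2 (down 0): focus=T path=1/0 depth=2 children=['Q', 'S'] left=[] right=[] parent=C
Step 3 (up): focus=C path=1 depth=1 children=['T'] left=['K'] right=[] parent=D
Step 4 (up): focus=D path=root depth=0 children=['K', 'C'] (at root)
Step 5 (down 0): focus=K path=0 depth=1 children=['Y', 'G'] left=[] right=['C'] parent=D
Step 6 (down 1): focus=G path=0/1 depth=2 children=[] left=['Y'] right=[] parent=K
Step 7 (up): focus=K path=0 depth=1 children=['Y', 'G'] left=[] right=['C'] parent=D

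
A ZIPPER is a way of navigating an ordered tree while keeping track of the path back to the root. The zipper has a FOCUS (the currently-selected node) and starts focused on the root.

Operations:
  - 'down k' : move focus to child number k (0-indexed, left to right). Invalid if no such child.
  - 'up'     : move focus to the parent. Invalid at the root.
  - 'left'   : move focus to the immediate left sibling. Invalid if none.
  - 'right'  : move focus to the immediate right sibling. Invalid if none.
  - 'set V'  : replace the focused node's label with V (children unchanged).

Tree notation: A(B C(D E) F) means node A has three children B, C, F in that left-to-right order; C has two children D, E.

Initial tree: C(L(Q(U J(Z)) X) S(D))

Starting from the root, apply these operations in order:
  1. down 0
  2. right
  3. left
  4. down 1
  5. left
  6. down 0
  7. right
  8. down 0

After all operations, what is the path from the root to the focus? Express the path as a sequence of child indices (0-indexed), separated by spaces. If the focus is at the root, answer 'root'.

Step 1 (down 0): focus=L path=0 depth=1 children=['Q', 'X'] left=[] right=['S'] parent=C
Step 2 (right): focus=S path=1 depth=1 children=['D'] left=['L'] right=[] parent=C
Step 3 (left): focus=L path=0 depth=1 children=['Q', 'X'] left=[] right=['S'] parent=C
Step 4 (down 1): focus=X path=0/1 depth=2 children=[] left=['Q'] right=[] parent=L
Step 5 (left): focus=Q path=0/0 depth=2 children=['U', 'J'] left=[] right=['X'] parent=L
Step 6 (down 0): focus=U path=0/0/0 depth=3 children=[] left=[] right=['J'] parent=Q
Step 7 (right): focus=J path=0/0/1 depth=3 children=['Z'] left=['U'] right=[] parent=Q
Step 8 (down 0): focus=Z path=0/0/1/0 depth=4 children=[] left=[] right=[] parent=J

Answer: 0 0 1 0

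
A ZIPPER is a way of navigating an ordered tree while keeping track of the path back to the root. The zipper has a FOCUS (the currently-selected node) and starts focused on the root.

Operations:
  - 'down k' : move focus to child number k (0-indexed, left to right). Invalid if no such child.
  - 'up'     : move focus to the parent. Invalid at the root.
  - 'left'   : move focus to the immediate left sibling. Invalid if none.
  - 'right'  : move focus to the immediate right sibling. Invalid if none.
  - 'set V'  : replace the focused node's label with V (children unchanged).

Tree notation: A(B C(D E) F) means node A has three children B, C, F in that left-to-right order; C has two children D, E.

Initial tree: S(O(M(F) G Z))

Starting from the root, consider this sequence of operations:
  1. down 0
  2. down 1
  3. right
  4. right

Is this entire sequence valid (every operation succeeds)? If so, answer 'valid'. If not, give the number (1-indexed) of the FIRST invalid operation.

Step 1 (down 0): focus=O path=0 depth=1 children=['M', 'G', 'Z'] left=[] right=[] parent=S
Step 2 (down 1): focus=G path=0/1 depth=2 children=[] left=['M'] right=['Z'] parent=O
Step 3 (right): focus=Z path=0/2 depth=2 children=[] left=['M', 'G'] right=[] parent=O
Step 4 (right): INVALID

Answer: 4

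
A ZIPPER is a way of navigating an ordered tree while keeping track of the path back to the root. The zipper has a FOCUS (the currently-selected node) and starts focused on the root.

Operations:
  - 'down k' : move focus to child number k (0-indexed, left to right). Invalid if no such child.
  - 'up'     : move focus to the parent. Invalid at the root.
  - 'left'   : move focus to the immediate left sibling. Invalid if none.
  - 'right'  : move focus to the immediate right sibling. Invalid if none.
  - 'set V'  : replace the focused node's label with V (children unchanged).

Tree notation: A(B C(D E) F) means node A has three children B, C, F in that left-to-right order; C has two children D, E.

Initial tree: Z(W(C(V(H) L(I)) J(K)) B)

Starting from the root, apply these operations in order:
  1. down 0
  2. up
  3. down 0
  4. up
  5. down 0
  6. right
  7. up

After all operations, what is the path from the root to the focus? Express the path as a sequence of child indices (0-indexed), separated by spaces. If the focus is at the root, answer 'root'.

Step 1 (down 0): focus=W path=0 depth=1 children=['C', 'J'] left=[] right=['B'] parent=Z
Step 2 (up): focus=Z path=root depth=0 children=['W', 'B'] (at root)
Step 3 (down 0): focus=W path=0 depth=1 children=['C', 'J'] left=[] right=['B'] parent=Z
Step 4 (up): focus=Z path=root depth=0 children=['W', 'B'] (at root)
Step 5 (down 0): focus=W path=0 depth=1 children=['C', 'J'] left=[] right=['B'] parent=Z
Step 6 (right): focus=B path=1 depth=1 children=[] left=['W'] right=[] parent=Z
Step 7 (up): focus=Z path=root depth=0 children=['W', 'B'] (at root)

Answer: root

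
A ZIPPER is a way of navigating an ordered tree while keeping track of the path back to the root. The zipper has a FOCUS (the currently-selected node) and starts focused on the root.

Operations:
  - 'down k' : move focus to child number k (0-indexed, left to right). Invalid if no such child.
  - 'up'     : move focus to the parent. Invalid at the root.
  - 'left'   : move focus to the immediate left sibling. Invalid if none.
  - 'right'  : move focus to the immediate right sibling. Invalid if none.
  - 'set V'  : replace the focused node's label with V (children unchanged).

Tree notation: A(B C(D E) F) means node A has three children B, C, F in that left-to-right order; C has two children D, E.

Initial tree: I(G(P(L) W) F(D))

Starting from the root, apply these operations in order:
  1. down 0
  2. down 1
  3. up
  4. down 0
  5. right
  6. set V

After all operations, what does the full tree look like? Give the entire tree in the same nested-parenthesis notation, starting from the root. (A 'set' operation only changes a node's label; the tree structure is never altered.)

Answer: I(G(P(L) V) F(D))

Derivation:
Step 1 (down 0): focus=G path=0 depth=1 children=['P', 'W'] left=[] right=['F'] parent=I
Step 2 (down 1): focus=W path=0/1 depth=2 children=[] left=['P'] right=[] parent=G
Step 3 (up): focus=G path=0 depth=1 children=['P', 'W'] left=[] right=['F'] parent=I
Step 4 (down 0): focus=P path=0/0 depth=2 children=['L'] left=[] right=['W'] parent=G
Step 5 (right): focus=W path=0/1 depth=2 children=[] left=['P'] right=[] parent=G
Step 6 (set V): focus=V path=0/1 depth=2 children=[] left=['P'] right=[] parent=G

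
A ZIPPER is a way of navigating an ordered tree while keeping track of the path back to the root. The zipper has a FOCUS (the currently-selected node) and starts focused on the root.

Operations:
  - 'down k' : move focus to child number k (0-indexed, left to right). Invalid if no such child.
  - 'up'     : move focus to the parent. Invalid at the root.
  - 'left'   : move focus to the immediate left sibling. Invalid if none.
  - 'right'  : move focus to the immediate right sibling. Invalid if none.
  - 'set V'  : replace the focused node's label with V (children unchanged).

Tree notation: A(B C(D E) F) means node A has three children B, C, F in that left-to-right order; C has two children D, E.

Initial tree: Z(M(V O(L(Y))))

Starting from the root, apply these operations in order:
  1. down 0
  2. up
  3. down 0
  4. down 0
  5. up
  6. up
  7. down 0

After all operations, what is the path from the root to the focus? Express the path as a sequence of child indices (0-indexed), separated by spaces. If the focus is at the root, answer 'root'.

Answer: 0

Derivation:
Step 1 (down 0): focus=M path=0 depth=1 children=['V', 'O'] left=[] right=[] parent=Z
Step 2 (up): focus=Z path=root depth=0 children=['M'] (at root)
Step 3 (down 0): focus=M path=0 depth=1 children=['V', 'O'] left=[] right=[] parent=Z
Step 4 (down 0): focus=V path=0/0 depth=2 children=[] left=[] right=['O'] parent=M
Step 5 (up): focus=M path=0 depth=1 children=['V', 'O'] left=[] right=[] parent=Z
Step 6 (up): focus=Z path=root depth=0 children=['M'] (at root)
Step 7 (down 0): focus=M path=0 depth=1 children=['V', 'O'] left=[] right=[] parent=Z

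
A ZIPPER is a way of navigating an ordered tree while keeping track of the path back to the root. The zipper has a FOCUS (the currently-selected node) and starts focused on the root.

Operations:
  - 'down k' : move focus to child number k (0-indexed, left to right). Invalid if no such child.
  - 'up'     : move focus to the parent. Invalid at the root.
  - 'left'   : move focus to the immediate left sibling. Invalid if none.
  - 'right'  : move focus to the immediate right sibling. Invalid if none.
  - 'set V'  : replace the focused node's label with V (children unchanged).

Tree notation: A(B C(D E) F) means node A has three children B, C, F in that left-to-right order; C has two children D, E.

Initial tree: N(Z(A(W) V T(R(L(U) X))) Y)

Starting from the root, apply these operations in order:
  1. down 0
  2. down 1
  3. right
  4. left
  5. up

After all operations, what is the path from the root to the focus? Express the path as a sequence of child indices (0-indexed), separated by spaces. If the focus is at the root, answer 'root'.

Answer: 0

Derivation:
Step 1 (down 0): focus=Z path=0 depth=1 children=['A', 'V', 'T'] left=[] right=['Y'] parent=N
Step 2 (down 1): focus=V path=0/1 depth=2 children=[] left=['A'] right=['T'] parent=Z
Step 3 (right): focus=T path=0/2 depth=2 children=['R'] left=['A', 'V'] right=[] parent=Z
Step 4 (left): focus=V path=0/1 depth=2 children=[] left=['A'] right=['T'] parent=Z
Step 5 (up): focus=Z path=0 depth=1 children=['A', 'V', 'T'] left=[] right=['Y'] parent=N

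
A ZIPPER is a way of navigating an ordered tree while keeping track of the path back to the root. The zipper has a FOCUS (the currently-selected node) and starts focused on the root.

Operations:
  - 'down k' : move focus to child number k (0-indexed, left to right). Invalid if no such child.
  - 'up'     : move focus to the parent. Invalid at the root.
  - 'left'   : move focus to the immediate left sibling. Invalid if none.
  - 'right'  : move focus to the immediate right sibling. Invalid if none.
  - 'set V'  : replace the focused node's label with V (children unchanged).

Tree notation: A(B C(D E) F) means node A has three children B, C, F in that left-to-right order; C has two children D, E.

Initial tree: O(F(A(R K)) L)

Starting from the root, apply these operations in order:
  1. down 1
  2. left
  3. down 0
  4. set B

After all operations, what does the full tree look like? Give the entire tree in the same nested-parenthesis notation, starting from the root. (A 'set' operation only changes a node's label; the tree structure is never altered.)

Answer: O(F(B(R K)) L)

Derivation:
Step 1 (down 1): focus=L path=1 depth=1 children=[] left=['F'] right=[] parent=O
Step 2 (left): focus=F path=0 depth=1 children=['A'] left=[] right=['L'] parent=O
Step 3 (down 0): focus=A path=0/0 depth=2 children=['R', 'K'] left=[] right=[] parent=F
Step 4 (set B): focus=B path=0/0 depth=2 children=['R', 'K'] left=[] right=[] parent=F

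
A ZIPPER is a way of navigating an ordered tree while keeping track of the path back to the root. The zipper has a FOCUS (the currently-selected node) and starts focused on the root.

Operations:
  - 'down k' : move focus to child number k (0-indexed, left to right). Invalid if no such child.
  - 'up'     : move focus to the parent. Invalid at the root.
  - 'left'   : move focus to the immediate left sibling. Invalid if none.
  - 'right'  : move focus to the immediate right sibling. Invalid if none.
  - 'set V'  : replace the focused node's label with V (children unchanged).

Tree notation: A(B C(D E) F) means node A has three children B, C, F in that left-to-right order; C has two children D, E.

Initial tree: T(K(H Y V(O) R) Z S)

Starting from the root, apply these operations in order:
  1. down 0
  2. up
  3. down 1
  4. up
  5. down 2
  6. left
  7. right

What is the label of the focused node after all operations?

Answer: S

Derivation:
Step 1 (down 0): focus=K path=0 depth=1 children=['H', 'Y', 'V', 'R'] left=[] right=['Z', 'S'] parent=T
Step 2 (up): focus=T path=root depth=0 children=['K', 'Z', 'S'] (at root)
Step 3 (down 1): focus=Z path=1 depth=1 children=[] left=['K'] right=['S'] parent=T
Step 4 (up): focus=T path=root depth=0 children=['K', 'Z', 'S'] (at root)
Step 5 (down 2): focus=S path=2 depth=1 children=[] left=['K', 'Z'] right=[] parent=T
Step 6 (left): focus=Z path=1 depth=1 children=[] left=['K'] right=['S'] parent=T
Step 7 (right): focus=S path=2 depth=1 children=[] left=['K', 'Z'] right=[] parent=T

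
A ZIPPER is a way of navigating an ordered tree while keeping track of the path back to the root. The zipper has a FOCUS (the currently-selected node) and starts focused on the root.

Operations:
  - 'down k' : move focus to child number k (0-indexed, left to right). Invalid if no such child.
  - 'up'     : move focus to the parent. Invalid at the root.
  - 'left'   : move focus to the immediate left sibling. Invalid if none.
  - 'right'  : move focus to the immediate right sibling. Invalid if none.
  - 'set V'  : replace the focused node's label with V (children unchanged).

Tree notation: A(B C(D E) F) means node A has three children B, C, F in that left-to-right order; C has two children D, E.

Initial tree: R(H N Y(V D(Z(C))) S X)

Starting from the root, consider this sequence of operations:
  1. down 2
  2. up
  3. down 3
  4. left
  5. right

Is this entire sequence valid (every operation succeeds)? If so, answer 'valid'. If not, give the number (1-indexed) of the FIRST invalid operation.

Answer: valid

Derivation:
Step 1 (down 2): focus=Y path=2 depth=1 children=['V', 'D'] left=['H', 'N'] right=['S', 'X'] parent=R
Step 2 (up): focus=R path=root depth=0 children=['H', 'N', 'Y', 'S', 'X'] (at root)
Step 3 (down 3): focus=S path=3 depth=1 children=[] left=['H', 'N', 'Y'] right=['X'] parent=R
Step 4 (left): focus=Y path=2 depth=1 children=['V', 'D'] left=['H', 'N'] right=['S', 'X'] parent=R
Step 5 (right): focus=S path=3 depth=1 children=[] left=['H', 'N', 'Y'] right=['X'] parent=R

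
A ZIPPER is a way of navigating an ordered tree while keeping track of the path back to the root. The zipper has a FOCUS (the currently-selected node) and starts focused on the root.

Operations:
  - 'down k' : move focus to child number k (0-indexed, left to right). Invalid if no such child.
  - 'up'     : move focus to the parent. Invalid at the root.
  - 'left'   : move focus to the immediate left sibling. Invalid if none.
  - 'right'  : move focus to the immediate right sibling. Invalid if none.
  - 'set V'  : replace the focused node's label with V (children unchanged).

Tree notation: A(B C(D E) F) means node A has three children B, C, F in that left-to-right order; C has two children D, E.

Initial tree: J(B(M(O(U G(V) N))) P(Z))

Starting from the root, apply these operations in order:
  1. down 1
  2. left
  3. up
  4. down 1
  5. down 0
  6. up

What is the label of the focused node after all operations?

Step 1 (down 1): focus=P path=1 depth=1 children=['Z'] left=['B'] right=[] parent=J
Step 2 (left): focus=B path=0 depth=1 children=['M'] left=[] right=['P'] parent=J
Step 3 (up): focus=J path=root depth=0 children=['B', 'P'] (at root)
Step 4 (down 1): focus=P path=1 depth=1 children=['Z'] left=['B'] right=[] parent=J
Step 5 (down 0): focus=Z path=1/0 depth=2 children=[] left=[] right=[] parent=P
Step 6 (up): focus=P path=1 depth=1 children=['Z'] left=['B'] right=[] parent=J

Answer: P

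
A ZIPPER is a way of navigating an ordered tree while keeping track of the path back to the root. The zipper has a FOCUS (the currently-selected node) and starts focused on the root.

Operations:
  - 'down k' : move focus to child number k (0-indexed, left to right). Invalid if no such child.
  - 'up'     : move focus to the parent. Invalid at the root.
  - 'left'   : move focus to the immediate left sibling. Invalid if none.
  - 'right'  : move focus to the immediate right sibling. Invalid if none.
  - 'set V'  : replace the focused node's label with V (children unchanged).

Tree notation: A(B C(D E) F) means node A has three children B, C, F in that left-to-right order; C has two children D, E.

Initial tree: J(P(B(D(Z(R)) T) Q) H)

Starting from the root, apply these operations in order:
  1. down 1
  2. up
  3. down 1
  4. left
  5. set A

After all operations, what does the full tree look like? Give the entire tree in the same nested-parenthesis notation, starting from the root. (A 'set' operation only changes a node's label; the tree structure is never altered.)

Answer: J(A(B(D(Z(R)) T) Q) H)

Derivation:
Step 1 (down 1): focus=H path=1 depth=1 children=[] left=['P'] right=[] parent=J
Step 2 (up): focus=J path=root depth=0 children=['P', 'H'] (at root)
Step 3 (down 1): focus=H path=1 depth=1 children=[] left=['P'] right=[] parent=J
Step 4 (left): focus=P path=0 depth=1 children=['B', 'Q'] left=[] right=['H'] parent=J
Step 5 (set A): focus=A path=0 depth=1 children=['B', 'Q'] left=[] right=['H'] parent=J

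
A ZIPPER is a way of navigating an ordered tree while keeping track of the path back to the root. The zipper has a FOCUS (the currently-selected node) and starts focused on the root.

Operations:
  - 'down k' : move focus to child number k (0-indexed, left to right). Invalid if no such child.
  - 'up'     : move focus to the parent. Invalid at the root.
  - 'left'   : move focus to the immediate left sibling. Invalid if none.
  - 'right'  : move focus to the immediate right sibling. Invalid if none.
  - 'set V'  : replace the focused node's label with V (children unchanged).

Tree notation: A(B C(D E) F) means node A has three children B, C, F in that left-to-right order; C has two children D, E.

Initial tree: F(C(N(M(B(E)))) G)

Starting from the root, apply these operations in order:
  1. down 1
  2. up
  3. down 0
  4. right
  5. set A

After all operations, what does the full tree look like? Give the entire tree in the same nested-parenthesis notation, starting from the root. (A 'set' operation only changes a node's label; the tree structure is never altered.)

Answer: F(C(N(M(B(E)))) A)

Derivation:
Step 1 (down 1): focus=G path=1 depth=1 children=[] left=['C'] right=[] parent=F
Step 2 (up): focus=F path=root depth=0 children=['C', 'G'] (at root)
Step 3 (down 0): focus=C path=0 depth=1 children=['N'] left=[] right=['G'] parent=F
Step 4 (right): focus=G path=1 depth=1 children=[] left=['C'] right=[] parent=F
Step 5 (set A): focus=A path=1 depth=1 children=[] left=['C'] right=[] parent=F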